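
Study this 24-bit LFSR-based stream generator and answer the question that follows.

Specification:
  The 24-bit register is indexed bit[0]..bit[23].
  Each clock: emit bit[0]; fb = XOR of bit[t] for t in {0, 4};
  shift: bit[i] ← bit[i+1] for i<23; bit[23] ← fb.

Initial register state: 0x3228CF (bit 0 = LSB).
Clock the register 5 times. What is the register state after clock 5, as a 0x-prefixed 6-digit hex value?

reg_0 = 0x3228CF
clock 1: out=1, reg = 0x991467
clock 2: out=1, reg = 0xCC8A33
clock 3: out=1, reg = 0x664519
clock 4: out=1, reg = 0x33228C
clock 5: out=0, reg = 0x199146

0x199146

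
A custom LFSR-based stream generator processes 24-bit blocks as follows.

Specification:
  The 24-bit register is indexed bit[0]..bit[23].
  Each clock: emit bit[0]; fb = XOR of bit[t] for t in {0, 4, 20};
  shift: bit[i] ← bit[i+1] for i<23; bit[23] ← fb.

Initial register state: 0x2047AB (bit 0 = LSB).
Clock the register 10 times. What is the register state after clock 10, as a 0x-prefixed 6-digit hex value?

reg_0 = 0x2047AB
clock 1: out=1, reg = 0x9023D5
clock 2: out=1, reg = 0xC811EA
clock 3: out=0, reg = 0x6408F5
clock 4: out=1, reg = 0x32047A
clock 5: out=0, reg = 0x19023D
clock 6: out=1, reg = 0x8C811E
clock 7: out=0, reg = 0xC6408F
clock 8: out=1, reg = 0xE32047
clock 9: out=1, reg = 0xF19023
clock 10: out=1, reg = 0x78C811

0x78C811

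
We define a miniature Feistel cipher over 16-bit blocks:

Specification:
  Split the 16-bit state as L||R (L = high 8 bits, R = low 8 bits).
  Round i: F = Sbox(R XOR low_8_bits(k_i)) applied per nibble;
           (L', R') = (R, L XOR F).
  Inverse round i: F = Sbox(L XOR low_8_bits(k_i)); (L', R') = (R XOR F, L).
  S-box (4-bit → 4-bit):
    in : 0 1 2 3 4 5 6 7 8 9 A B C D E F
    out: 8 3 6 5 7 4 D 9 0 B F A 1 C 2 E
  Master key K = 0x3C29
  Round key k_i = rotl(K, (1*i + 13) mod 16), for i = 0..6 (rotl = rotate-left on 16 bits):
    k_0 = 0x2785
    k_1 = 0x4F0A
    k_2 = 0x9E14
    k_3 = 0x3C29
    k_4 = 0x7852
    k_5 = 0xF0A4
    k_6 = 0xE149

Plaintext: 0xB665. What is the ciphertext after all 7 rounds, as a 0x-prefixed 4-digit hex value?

s_0 = plaintext = 0xB665
s_1 = Round(s_0, k_0) = 0x659E
s_2 = Round(s_1, k_1) = 0x9ED2
s_3 = Round(s_2, k_2) = 0xD283
s_4 = Round(s_3, k_3) = 0x832D
s_5 = Round(s_4, k_4) = 0x2D1D
s_6 = Round(s_5, k_5) = 0x1D86
s_7 = Round(s_6, k_6) = 0x8603

0x8603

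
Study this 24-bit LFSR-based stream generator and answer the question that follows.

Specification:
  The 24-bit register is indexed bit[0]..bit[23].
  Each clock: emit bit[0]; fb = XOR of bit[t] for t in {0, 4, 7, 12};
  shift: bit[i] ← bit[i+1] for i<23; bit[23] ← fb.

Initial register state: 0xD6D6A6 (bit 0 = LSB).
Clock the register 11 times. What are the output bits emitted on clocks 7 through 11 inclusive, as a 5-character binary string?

reg_0 = 0xD6D6A6
clock 1: out=0, reg = 0x6B6B53
clock 2: out=1, reg = 0x35B5A9
clock 3: out=1, reg = 0x9ADAD4
clock 4: out=0, reg = 0xCD6D6A
clock 5: out=0, reg = 0x66B6B5
clock 6: out=1, reg = 0x335B5A
clock 7: out=0, reg = 0x19ADAD
clock 8: out=1, reg = 0x0CD6D6
clock 9: out=0, reg = 0x866B6B
clock 10: out=1, reg = 0xC335B5
clock 11: out=1, reg = 0x619ADA

01011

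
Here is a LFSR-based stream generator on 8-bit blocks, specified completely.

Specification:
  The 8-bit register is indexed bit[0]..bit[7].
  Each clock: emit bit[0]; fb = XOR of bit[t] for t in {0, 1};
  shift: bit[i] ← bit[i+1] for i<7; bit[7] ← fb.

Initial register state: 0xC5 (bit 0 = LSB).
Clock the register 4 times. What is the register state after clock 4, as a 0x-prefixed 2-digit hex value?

0x7C

reg_0 = 0xC5
clock 1: out=1, reg = 0xE2
clock 2: out=0, reg = 0xF1
clock 3: out=1, reg = 0xF8
clock 4: out=0, reg = 0x7C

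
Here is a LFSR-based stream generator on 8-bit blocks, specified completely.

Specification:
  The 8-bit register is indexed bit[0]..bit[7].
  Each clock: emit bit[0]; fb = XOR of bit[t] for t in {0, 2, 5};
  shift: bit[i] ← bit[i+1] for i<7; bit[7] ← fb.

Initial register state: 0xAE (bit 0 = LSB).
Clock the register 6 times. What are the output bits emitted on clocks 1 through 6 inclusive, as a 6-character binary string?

011101

reg_0 = 0xAE
clock 1: out=0, reg = 0x57
clock 2: out=1, reg = 0x2B
clock 3: out=1, reg = 0x15
clock 4: out=1, reg = 0x0A
clock 5: out=0, reg = 0x05
clock 6: out=1, reg = 0x02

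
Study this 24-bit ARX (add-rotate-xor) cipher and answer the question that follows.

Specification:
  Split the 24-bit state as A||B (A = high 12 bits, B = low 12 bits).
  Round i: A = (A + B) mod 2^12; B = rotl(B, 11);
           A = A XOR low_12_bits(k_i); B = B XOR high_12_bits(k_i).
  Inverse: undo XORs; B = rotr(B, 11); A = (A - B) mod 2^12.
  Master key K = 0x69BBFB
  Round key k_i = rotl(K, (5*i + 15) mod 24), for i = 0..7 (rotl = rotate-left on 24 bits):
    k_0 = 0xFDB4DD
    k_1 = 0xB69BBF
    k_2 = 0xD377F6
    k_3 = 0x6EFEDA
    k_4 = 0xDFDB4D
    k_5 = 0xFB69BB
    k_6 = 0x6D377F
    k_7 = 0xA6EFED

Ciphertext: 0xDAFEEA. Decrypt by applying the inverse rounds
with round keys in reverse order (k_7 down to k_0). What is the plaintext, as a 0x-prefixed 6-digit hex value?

s_0 = ciphertext = 0xDAFEEA
s_1 = InvRound(s_0, k_7) = 0x93A908
s_2 = InvRound(s_1, k_6) = 0xE8EFB7
s_3 = InvRound(s_2, k_5) = 0x733002
s_4 = InvRound(s_3, k_4) = 0x07FBFF
s_5 = InvRound(s_4, k_3) = 0x484A21
s_6 = InvRound(s_5, k_2) = 0x546E2C
s_7 = InvRound(s_6, k_1) = 0x46FA8A
s_8 = InvRound(s_7, k_0) = 0x610AA2

0x610AA2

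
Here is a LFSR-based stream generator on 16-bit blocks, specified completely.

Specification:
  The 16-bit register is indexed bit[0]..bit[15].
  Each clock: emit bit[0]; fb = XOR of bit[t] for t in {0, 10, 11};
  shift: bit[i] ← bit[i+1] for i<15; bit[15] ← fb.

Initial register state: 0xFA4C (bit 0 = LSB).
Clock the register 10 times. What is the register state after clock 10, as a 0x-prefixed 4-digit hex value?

0x237E

reg_0 = 0xFA4C
clock 1: out=0, reg = 0xFD26
clock 2: out=0, reg = 0x7E93
clock 3: out=1, reg = 0xBF49
clock 4: out=1, reg = 0xDFA4
clock 5: out=0, reg = 0x6FD2
clock 6: out=0, reg = 0x37E9
clock 7: out=1, reg = 0x1BF4
clock 8: out=0, reg = 0x8DFA
clock 9: out=0, reg = 0x46FD
clock 10: out=1, reg = 0x237E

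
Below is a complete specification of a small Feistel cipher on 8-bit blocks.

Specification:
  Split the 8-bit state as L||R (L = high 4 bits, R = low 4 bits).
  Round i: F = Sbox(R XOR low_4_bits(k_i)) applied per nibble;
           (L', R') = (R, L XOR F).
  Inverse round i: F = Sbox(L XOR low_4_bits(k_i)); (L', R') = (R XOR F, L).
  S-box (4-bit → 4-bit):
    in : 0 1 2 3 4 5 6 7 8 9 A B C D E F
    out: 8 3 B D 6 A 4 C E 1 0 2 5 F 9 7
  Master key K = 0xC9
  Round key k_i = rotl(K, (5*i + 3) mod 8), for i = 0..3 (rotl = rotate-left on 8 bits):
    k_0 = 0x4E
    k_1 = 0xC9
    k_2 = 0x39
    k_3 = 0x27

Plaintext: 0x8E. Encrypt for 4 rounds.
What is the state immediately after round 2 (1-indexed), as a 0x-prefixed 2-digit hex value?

s_0 = plaintext = 0x8E
s_1 = Round(s_0, k_0) = 0xE0
s_2 = Round(s_1, k_1) = 0x0F
s_3 = Round(s_2, k_2) = 0xF4
s_4 = Round(s_3, k_3) = 0x42

0x0F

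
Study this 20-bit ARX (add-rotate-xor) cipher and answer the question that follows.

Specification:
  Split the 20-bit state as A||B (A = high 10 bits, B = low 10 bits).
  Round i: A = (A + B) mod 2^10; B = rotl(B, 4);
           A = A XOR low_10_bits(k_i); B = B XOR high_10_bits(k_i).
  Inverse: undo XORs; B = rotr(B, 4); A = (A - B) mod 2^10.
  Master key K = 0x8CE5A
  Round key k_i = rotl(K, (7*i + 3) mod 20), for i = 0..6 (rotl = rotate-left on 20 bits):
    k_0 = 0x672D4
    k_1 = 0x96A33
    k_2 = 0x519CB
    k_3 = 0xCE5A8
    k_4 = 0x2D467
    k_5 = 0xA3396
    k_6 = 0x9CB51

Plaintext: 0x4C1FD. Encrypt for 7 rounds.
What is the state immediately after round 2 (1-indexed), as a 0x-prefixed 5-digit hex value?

0x9DEE3

s_0 = plaintext = 0x4C1FD
s_1 = Round(s_0, k_0) = 0x7E64B
s_2 = Round(s_1, k_1) = 0x9DEE3
s_3 = Round(s_2, k_2) = 0x2477D
s_4 = Round(s_3, k_3) = 0x698E4
s_5 = Round(s_4, k_4) = 0xBB6F6
s_6 = Round(s_5, k_5) = 0x9D5E7
s_7 = Round(s_6, k_6) = 0xC3405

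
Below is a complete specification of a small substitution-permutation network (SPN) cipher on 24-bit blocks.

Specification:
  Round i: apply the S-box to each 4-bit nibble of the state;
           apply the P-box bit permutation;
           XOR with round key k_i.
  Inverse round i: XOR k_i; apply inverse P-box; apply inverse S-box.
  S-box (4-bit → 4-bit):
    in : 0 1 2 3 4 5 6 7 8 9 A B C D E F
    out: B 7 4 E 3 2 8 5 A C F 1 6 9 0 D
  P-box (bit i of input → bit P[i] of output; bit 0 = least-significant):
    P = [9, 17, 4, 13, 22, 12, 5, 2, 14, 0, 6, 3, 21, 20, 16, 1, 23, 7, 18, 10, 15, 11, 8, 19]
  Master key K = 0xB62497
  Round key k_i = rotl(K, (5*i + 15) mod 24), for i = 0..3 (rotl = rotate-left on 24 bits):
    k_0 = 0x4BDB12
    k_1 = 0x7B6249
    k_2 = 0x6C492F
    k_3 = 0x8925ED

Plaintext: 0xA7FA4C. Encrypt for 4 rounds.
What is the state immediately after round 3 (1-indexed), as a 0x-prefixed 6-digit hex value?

s_0 = plaintext = 0xA7FA4C
s_1 = Round(s_0, k_0) = 0xA40249
s_2 = Round(s_1, k_1) = 0x83DB9B
s_3 = Round(s_2, k_2) = 0x400789
s_4 = Round(s_3, k_3) = 0x39D93B

0x400789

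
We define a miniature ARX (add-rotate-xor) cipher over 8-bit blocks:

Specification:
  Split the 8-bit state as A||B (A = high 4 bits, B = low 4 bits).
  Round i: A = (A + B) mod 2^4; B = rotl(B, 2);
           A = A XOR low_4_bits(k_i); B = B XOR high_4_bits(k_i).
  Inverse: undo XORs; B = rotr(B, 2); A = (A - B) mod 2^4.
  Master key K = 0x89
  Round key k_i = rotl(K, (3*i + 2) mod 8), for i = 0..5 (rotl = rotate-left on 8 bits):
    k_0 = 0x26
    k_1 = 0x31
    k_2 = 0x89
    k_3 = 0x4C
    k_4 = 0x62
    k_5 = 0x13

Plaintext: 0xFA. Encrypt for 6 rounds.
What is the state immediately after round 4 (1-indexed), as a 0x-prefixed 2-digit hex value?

0x67

s_0 = plaintext = 0xFA
s_1 = Round(s_0, k_0) = 0xF8
s_2 = Round(s_1, k_1) = 0x61
s_3 = Round(s_2, k_2) = 0xEC
s_4 = Round(s_3, k_3) = 0x67
s_5 = Round(s_4, k_4) = 0xFB
s_6 = Round(s_5, k_5) = 0x9F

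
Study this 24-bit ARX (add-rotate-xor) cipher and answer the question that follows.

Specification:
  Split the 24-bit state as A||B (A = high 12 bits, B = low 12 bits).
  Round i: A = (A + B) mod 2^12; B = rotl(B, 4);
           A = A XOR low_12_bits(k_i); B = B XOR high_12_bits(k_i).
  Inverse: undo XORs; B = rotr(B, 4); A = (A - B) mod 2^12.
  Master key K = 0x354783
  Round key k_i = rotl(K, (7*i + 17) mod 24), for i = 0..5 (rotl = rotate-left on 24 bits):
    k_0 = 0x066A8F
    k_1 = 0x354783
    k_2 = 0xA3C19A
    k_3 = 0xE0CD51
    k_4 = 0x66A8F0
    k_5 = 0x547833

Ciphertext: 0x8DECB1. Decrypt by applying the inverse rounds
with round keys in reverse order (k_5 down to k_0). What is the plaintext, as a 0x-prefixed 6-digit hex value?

0x583AC9

s_0 = ciphertext = 0x8DECB1
s_1 = InvRound(s_0, k_5) = 0xA4E69F
s_2 = InvRound(s_1, k_4) = 0xDAF50F
s_3 = InvRound(s_2, k_3) = 0xD4E3B0
s_4 = InvRound(s_3, k_2) = 0x03CC98
s_5 = InvRound(s_4, k_1) = 0xAC3CFC
s_6 = InvRound(s_5, k_0) = 0x583AC9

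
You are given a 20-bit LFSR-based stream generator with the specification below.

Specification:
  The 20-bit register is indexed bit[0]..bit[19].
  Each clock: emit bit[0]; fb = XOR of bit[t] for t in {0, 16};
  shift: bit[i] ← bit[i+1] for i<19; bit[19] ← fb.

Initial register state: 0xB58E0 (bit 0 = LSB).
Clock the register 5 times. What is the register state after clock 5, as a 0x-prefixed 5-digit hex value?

reg_0 = 0xB58E0
clock 1: out=0, reg = 0xDAC70
clock 2: out=0, reg = 0xED638
clock 3: out=0, reg = 0x76B1C
clock 4: out=0, reg = 0xBB58E
clock 5: out=0, reg = 0xDDAC7

0xDDAC7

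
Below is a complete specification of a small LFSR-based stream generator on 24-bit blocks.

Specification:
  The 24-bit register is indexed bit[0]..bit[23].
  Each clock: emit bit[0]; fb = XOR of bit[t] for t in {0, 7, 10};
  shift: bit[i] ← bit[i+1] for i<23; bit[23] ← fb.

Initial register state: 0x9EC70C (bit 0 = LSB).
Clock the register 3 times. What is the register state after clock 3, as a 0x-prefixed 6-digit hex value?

reg_0 = 0x9EC70C
clock 1: out=0, reg = 0xCF6386
clock 2: out=0, reg = 0xE7B1C3
clock 3: out=1, reg = 0x73D8E1

0x73D8E1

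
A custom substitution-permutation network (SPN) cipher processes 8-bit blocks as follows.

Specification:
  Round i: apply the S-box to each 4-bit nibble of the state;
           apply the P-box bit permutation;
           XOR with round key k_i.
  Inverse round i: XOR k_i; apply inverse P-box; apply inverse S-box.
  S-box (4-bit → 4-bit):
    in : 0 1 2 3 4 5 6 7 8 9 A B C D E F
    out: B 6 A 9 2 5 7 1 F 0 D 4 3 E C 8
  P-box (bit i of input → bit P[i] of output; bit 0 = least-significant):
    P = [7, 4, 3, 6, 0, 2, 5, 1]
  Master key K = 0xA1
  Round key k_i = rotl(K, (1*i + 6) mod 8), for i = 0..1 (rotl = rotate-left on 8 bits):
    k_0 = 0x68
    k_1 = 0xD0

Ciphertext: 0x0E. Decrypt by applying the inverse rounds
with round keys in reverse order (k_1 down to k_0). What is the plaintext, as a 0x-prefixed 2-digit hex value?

0x9F

s_0 = ciphertext = 0x0E
s_1 = InvRound(s_0, k_1) = 0x28
s_2 = InvRound(s_1, k_0) = 0x9F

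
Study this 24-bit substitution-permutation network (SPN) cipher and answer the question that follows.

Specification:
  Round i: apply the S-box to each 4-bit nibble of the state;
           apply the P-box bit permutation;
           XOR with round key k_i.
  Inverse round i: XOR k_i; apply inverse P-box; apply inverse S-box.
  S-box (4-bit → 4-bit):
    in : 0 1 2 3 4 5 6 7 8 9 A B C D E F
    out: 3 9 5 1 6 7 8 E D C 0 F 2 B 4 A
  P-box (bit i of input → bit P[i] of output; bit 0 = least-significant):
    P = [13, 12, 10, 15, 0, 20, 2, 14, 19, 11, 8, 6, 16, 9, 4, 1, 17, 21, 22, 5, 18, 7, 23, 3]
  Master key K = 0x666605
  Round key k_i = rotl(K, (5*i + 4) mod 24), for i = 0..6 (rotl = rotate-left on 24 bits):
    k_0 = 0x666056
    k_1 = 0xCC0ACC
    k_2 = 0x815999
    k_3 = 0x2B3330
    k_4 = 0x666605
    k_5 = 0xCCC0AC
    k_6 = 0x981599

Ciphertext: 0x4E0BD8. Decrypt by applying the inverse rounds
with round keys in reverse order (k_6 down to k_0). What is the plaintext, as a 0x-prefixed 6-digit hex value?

0x4A2DAF

s_0 = ciphertext = 0x4E0BD8
s_1 = InvRound(s_0, k_6) = 0x22CF04
s_2 = InvRound(s_1, k_5) = 0xBBC5AE
s_3 = InvRound(s_2, k_4) = 0xB9D201
s_4 = InvRound(s_3, k_3) = 0xE1EED1
s_5 = InvRound(s_4, k_2) = 0x64C9AB
s_6 = InvRound(s_5, k_1) = 0xEFF886
s_7 = InvRound(s_6, k_0) = 0x4A2DAF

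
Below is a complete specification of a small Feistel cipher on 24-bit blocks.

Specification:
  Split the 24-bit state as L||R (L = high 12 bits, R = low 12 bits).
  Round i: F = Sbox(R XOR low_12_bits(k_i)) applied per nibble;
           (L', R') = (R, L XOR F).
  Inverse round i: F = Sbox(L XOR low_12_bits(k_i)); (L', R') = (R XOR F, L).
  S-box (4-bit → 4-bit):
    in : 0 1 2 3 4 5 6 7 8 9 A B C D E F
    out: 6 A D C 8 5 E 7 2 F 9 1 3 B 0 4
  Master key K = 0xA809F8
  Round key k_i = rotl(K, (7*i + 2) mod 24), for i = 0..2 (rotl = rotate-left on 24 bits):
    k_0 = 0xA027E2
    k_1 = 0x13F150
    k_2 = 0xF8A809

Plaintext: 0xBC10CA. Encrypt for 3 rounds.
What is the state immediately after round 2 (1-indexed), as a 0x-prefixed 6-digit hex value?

s_0 = plaintext = 0xBC10CA
s_1 = Round(s_0, k_0) = 0x0CAC13
s_2 = Round(s_1, k_1) = 0xC13B46
s_3 = Round(s_2, k_2) = 0xB46097

0xC13B46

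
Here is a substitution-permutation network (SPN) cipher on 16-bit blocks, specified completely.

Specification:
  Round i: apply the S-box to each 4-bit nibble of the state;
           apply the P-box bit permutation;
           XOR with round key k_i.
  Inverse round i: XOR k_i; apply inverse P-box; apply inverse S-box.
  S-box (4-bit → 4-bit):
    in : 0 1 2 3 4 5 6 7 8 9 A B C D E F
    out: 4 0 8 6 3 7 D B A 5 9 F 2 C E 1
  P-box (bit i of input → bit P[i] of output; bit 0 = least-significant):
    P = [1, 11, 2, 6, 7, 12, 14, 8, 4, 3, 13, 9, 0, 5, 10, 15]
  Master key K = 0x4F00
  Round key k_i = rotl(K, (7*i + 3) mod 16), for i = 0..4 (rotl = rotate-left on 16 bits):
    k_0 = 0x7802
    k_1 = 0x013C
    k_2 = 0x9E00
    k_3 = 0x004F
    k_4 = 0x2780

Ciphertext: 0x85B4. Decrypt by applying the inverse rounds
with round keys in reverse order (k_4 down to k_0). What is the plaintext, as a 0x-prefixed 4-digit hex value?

0xE4A7

s_0 = ciphertext = 0x85B4
s_1 = InvRound(s_0, k_4) = 0x8610
s_2 = InvRound(s_1, k_3) = 0x6716
s_3 = InvRound(s_2, k_2) = 0x29E5
s_4 = InvRound(s_3, k_1) = 0xF5F8
s_5 = InvRound(s_4, k_0) = 0xE4A7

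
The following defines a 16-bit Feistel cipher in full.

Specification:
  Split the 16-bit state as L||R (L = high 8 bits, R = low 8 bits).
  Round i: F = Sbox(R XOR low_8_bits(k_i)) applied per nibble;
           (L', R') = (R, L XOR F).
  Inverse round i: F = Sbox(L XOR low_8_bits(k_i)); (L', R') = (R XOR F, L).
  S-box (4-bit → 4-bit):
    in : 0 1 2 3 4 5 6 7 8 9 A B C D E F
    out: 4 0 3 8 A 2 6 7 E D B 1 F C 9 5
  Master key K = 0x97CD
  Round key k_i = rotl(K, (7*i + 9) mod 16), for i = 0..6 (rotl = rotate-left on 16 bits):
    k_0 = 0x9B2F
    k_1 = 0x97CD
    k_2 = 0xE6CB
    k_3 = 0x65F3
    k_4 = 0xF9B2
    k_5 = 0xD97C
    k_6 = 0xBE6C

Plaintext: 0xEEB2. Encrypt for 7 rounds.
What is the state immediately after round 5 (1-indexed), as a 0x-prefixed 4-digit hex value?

0xBE42

s_0 = plaintext = 0xEEB2
s_1 = Round(s_0, k_0) = 0xB232
s_2 = Round(s_1, k_1) = 0x32E7
s_3 = Round(s_2, k_2) = 0xE70D
s_4 = Round(s_3, k_3) = 0x0DBE
s_5 = Round(s_4, k_4) = 0xBE42
s_6 = Round(s_5, k_5) = 0x4237
s_7 = Round(s_6, k_6) = 0x3763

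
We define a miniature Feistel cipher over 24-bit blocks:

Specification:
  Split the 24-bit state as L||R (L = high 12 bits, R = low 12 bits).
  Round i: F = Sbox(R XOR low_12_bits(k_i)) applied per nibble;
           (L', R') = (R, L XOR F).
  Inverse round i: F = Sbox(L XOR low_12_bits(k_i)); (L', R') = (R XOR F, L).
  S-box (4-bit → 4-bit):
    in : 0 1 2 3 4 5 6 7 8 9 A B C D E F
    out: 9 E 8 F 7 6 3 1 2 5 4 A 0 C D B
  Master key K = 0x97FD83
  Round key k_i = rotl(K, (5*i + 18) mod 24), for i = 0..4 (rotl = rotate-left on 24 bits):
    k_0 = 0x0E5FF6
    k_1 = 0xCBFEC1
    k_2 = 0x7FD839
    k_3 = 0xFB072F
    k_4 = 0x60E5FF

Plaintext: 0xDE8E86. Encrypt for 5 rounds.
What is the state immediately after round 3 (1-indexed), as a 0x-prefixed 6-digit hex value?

s_0 = plaintext = 0xDE8E86
s_1 = Round(s_0, k_0) = 0xE863F1
s_2 = Round(s_1, k_1) = 0x3F127F
s_3 = Round(s_2, k_2) = 0x27F782
s_4 = Round(s_3, k_3) = 0x782B33
s_5 = Round(s_4, k_4) = 0xB33A82

0x27F782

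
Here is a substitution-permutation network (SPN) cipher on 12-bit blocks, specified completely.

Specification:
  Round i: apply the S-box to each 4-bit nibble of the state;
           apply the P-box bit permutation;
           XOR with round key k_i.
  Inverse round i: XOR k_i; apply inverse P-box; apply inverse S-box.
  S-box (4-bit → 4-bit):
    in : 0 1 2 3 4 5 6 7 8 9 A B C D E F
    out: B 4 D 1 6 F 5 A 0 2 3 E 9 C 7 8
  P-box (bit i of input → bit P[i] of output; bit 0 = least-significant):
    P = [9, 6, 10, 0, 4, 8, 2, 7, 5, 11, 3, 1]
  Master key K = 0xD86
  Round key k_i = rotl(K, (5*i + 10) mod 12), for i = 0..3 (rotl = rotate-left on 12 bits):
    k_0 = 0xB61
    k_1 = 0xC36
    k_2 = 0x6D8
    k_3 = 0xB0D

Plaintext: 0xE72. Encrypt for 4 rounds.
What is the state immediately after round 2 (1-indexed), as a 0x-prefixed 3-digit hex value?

0x4AE

s_0 = plaintext = 0xE72
s_1 = Round(s_0, k_0) = 0x4C8
s_2 = Round(s_1, k_1) = 0x4AE
s_3 = Round(s_2, k_2) = 0x980
s_4 = Round(s_3, k_3) = 0x14C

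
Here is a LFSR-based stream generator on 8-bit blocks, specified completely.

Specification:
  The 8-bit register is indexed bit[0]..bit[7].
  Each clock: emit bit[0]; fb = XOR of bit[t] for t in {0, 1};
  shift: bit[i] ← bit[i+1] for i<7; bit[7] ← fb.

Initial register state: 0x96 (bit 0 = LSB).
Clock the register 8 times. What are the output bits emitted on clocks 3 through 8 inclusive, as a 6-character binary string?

reg_0 = 0x96
clock 1: out=0, reg = 0xCB
clock 2: out=1, reg = 0x65
clock 3: out=1, reg = 0xB2
clock 4: out=0, reg = 0xD9
clock 5: out=1, reg = 0xEC
clock 6: out=0, reg = 0x76
clock 7: out=0, reg = 0xBB
clock 8: out=1, reg = 0x5D

101001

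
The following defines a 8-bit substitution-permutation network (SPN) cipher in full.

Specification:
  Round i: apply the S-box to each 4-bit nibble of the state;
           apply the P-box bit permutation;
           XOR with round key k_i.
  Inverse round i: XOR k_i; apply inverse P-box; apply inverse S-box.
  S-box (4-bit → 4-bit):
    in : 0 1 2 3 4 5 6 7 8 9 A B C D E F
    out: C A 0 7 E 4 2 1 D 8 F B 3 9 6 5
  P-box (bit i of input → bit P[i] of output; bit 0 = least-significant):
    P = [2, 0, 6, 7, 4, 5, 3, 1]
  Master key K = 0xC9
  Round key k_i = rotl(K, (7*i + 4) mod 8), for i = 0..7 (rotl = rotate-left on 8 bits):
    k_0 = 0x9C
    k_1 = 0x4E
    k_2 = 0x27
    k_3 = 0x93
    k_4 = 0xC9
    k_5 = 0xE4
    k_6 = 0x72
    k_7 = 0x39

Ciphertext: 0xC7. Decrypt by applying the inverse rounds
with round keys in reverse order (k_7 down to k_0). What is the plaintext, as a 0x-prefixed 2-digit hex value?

s_0 = ciphertext = 0xC7
s_1 = InvRound(s_0, k_7) = 0xA8
s_2 = InvRound(s_1, k_6) = 0x80
s_3 = InvRound(s_2, k_5) = 0x6F
s_4 = InvRound(s_3, k_4) = 0x1D
s_5 = InvRound(s_4, k_3) = 0x0D
s_6 = InvRound(s_5, k_2) = 0x42
s_7 = InvRound(s_6, k_1) = 0x57
s_8 = InvRound(s_7, k_0) = 0x04

0x04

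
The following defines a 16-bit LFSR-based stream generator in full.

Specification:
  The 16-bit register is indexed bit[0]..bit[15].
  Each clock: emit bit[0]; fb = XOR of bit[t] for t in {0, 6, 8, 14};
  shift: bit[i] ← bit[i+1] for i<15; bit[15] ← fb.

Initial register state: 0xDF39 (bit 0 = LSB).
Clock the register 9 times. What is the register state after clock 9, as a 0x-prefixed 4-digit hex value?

0x96EF

reg_0 = 0xDF39
clock 1: out=1, reg = 0xEF9C
clock 2: out=0, reg = 0x77CE
clock 3: out=0, reg = 0xBBE7
clock 4: out=1, reg = 0xDDF3
clock 5: out=1, reg = 0x6EF9
clock 6: out=1, reg = 0xB77C
clock 7: out=0, reg = 0x5BBE
clock 8: out=0, reg = 0x2DDF
clock 9: out=1, reg = 0x96EF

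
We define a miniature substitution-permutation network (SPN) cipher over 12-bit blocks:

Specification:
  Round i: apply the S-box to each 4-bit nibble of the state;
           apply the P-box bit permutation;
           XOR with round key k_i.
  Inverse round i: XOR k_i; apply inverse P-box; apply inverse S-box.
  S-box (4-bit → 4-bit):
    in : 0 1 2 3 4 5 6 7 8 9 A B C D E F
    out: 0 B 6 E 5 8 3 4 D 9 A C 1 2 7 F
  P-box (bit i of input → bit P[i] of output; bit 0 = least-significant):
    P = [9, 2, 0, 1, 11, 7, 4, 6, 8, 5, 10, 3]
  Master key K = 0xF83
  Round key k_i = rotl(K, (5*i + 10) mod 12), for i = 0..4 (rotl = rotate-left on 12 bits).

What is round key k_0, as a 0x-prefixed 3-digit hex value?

0xFE0

K = 0xF83
k_0 = rotl(K, (5*0+10) mod 12) = rotl(K, 10) = 0xFE0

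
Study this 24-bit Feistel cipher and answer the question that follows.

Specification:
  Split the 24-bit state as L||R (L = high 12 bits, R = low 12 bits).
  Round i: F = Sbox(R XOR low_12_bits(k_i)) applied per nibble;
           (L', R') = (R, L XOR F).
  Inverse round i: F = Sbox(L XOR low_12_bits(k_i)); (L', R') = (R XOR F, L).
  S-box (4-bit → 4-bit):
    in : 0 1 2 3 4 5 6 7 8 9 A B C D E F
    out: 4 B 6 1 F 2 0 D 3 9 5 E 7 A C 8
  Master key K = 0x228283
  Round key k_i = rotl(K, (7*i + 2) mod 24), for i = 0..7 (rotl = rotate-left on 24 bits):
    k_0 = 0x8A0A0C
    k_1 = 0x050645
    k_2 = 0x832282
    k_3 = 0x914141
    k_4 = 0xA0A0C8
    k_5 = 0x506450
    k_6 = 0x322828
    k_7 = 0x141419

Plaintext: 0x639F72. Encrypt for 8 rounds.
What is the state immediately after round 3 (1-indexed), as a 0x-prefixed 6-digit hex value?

0x926ABA

s_0 = plaintext = 0x639F72
s_1 = Round(s_0, k_0) = 0xF724E5
s_2 = Round(s_1, k_1) = 0x4E5926
s_3 = Round(s_2, k_2) = 0x926ABA
s_4 = Round(s_3, k_3) = 0xABA7A8
s_5 = Round(s_4, k_4) = 0x7A87BE
s_6 = Round(s_5, k_5) = 0x7BE664
s_7 = Round(s_6, k_6) = 0x664B49
s_8 = Round(s_7, k_7) = 0xB49E40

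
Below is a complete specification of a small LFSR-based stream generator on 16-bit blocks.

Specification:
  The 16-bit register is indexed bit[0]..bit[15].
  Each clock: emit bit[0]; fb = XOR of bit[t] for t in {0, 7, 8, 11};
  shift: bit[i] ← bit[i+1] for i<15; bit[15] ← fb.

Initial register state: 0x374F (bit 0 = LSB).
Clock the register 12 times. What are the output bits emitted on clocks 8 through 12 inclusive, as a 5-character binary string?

reg_0 = 0x374F
clock 1: out=1, reg = 0x1BA7
clock 2: out=1, reg = 0x0DD3
clock 3: out=1, reg = 0x06E9
clock 4: out=1, reg = 0x0374
clock 5: out=0, reg = 0x81BA
clock 6: out=0, reg = 0x40DD
clock 7: out=1, reg = 0x206E
clock 8: out=0, reg = 0x1037
clock 9: out=1, reg = 0x881B
clock 10: out=1, reg = 0x440D
clock 11: out=1, reg = 0xA206
clock 12: out=0, reg = 0x5103

01110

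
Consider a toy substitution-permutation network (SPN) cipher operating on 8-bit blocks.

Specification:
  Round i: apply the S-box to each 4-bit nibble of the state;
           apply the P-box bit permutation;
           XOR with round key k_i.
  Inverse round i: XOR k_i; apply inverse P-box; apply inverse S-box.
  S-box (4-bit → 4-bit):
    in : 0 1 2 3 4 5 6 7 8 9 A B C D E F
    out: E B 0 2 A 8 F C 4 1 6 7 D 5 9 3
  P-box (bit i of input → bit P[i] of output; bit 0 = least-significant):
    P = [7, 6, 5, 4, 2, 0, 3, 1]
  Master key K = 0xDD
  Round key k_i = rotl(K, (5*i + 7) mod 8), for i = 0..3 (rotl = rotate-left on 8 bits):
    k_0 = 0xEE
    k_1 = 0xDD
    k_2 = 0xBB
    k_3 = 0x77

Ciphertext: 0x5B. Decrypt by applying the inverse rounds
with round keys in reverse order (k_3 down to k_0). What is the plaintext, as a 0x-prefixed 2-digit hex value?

s_0 = ciphertext = 0x5B
s_1 = InvRound(s_0, k_3) = 0xD8
s_2 = InvRound(s_1, k_2) = 0x4A
s_3 = InvRound(s_2, k_1) = 0x1E
s_4 = InvRound(s_3, k_0) = 0x26

0x26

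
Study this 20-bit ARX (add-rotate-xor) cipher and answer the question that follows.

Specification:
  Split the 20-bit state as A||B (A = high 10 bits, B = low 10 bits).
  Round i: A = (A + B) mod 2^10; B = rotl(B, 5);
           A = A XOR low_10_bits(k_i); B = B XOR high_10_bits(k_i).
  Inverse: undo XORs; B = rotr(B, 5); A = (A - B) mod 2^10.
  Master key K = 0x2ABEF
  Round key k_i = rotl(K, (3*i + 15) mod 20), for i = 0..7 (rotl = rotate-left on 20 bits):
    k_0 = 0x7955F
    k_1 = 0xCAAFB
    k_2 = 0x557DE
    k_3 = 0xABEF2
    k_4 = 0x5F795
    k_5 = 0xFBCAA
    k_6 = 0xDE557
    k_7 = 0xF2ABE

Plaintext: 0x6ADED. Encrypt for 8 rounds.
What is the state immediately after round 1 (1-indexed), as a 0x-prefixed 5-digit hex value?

0xB1C4A

s_0 = plaintext = 0x6ADED
s_1 = Round(s_0, k_0) = 0xB1C4A
s_2 = Round(s_1, k_1) = 0x7AA68
s_3 = Round(s_2, k_2) = 0xE3046
s_4 = Round(s_3, k_3) = 0x4826D
s_5 = Round(s_4, k_4) = 0x060CE
s_6 = Round(s_5, k_5) = 0x13229
s_7 = Round(s_6, k_6) = 0xC8A48
s_8 = Round(s_7, k_7) = 0xF52D8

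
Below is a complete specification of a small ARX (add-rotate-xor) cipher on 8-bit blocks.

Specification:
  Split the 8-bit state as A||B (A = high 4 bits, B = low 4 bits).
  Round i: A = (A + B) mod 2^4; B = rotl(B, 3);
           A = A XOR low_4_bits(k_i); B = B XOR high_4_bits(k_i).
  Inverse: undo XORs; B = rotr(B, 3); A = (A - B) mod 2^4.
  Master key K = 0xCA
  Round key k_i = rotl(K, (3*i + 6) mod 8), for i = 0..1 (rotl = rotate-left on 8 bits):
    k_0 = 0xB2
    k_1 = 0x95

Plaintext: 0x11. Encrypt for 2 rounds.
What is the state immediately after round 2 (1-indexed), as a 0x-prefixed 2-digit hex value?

0x60

s_0 = plaintext = 0x11
s_1 = Round(s_0, k_0) = 0x03
s_2 = Round(s_1, k_1) = 0x60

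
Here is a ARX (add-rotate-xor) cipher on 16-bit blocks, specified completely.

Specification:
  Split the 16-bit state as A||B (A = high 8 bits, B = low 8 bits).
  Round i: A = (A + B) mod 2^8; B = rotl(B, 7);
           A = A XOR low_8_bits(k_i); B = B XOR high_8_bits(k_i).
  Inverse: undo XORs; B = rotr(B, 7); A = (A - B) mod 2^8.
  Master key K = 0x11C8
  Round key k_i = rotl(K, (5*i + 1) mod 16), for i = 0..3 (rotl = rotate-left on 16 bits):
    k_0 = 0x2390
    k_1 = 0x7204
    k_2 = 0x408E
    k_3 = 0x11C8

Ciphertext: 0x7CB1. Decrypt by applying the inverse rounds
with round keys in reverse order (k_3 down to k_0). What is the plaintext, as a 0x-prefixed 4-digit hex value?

0x0887

s_0 = ciphertext = 0x7CB1
s_1 = InvRound(s_0, k_3) = 0x7341
s_2 = InvRound(s_1, k_2) = 0xFB02
s_3 = InvRound(s_2, k_1) = 0x1FE0
s_4 = InvRound(s_3, k_0) = 0x0887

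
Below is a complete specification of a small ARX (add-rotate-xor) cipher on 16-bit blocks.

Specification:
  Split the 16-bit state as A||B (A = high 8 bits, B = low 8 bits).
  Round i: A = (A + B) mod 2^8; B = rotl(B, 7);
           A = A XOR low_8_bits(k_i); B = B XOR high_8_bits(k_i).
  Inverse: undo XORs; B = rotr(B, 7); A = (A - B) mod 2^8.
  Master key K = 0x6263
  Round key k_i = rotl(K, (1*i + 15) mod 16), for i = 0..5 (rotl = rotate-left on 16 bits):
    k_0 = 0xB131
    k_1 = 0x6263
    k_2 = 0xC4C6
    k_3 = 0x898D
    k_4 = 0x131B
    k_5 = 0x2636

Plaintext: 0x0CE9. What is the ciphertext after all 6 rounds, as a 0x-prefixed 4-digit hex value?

0xD759

s_0 = plaintext = 0x0CE9
s_1 = Round(s_0, k_0) = 0xC445
s_2 = Round(s_1, k_1) = 0x6AC0
s_3 = Round(s_2, k_2) = 0xECA4
s_4 = Round(s_3, k_3) = 0x1DDB
s_5 = Round(s_4, k_4) = 0xE3FE
s_6 = Round(s_5, k_5) = 0xD759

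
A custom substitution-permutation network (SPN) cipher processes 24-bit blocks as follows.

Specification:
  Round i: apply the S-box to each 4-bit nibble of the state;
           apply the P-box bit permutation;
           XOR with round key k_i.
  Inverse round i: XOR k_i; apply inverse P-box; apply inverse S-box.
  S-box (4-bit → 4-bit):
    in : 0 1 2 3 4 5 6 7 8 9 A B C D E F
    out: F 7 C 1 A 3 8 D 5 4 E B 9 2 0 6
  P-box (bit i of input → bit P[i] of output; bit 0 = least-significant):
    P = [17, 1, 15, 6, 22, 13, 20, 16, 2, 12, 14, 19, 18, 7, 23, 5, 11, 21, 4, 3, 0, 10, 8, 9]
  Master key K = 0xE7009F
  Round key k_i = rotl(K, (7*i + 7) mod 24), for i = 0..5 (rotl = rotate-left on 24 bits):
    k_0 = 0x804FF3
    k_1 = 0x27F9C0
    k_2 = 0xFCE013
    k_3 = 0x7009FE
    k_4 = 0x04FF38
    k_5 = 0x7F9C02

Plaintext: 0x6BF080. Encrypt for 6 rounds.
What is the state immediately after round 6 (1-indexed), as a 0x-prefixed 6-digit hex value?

0xDF9980

s_0 = plaintext = 0x6BF080
s_1 = Round(s_0, k_0) = 0x7A953D
s_2 = Round(s_1, k_1) = 0xC7EADF
s_3 = Round(s_2, k_2) = 0xF41A08
s_4 = Round(s_3, k_3) = 0x8FFC76
s_5 = Round(s_4, k_4) = 0xFDFEED
s_6 = Round(s_5, k_5) = 0xDF9980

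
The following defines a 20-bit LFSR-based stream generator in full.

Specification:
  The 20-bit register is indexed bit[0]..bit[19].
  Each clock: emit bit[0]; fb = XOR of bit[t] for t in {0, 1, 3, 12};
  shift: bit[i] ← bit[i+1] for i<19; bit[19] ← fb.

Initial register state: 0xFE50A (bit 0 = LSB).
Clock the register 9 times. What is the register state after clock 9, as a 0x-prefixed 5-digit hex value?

reg_0 = 0xFE50A
clock 1: out=0, reg = 0x7F285
clock 2: out=1, reg = 0x3F942
clock 3: out=0, reg = 0x1FCA1
clock 4: out=1, reg = 0x0FE50
clock 5: out=0, reg = 0x87F28
clock 6: out=0, reg = 0x43F94
clock 7: out=0, reg = 0xA1FCA
clock 8: out=0, reg = 0xD0FE5
clock 9: out=1, reg = 0xE87F2

0xE87F2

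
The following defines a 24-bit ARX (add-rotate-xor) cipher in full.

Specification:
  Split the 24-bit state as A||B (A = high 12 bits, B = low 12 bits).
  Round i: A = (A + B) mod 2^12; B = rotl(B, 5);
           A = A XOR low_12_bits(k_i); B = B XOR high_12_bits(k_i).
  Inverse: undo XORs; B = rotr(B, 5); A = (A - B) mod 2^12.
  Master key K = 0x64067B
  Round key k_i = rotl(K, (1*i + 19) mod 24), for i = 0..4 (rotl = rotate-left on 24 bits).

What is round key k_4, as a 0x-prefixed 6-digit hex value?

K = 0x64067B
k_0 = rotl(K, (1*0+19) mod 24) = rotl(K, 19) = 0xDB2033
k_1 = rotl(K, (1*1+19) mod 24) = rotl(K, 20) = 0xB64067
k_2 = rotl(K, (1*2+19) mod 24) = rotl(K, 21) = 0x6C80CF
k_3 = rotl(K, (1*3+19) mod 24) = rotl(K, 22) = 0xD9019E
k_4 = rotl(K, (1*4+19) mod 24) = rotl(K, 23) = 0xB2033D

0xB2033D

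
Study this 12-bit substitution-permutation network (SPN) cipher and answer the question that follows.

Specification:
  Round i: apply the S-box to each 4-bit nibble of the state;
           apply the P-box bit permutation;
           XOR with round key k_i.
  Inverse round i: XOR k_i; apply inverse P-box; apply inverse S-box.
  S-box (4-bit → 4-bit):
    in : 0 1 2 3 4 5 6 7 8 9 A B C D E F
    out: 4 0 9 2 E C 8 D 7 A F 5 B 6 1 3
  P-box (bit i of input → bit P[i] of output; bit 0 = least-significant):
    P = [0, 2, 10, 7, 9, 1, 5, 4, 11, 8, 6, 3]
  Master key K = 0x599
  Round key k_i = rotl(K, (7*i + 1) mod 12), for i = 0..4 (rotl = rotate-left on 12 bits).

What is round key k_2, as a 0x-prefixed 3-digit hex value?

K = 0x599
k_0 = rotl(K, (7*0+1) mod 12) = rotl(K, 1) = 0xB32
k_1 = rotl(K, (7*1+1) mod 12) = rotl(K, 8) = 0x959
k_2 = rotl(K, (7*2+1) mod 12) = rotl(K, 3) = 0xCCA

0xCCA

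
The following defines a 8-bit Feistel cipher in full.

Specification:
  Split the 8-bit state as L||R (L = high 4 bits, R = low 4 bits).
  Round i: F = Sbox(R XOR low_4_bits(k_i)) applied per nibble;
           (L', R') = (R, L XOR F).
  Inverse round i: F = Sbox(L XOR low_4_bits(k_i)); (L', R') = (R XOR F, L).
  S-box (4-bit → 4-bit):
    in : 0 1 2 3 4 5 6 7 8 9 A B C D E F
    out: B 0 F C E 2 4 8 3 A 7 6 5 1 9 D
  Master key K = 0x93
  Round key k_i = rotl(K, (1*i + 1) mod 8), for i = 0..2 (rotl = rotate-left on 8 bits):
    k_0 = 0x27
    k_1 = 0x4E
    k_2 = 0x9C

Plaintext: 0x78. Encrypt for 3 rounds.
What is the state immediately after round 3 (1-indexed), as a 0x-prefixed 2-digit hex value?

s_0 = plaintext = 0x78
s_1 = Round(s_0, k_0) = 0x8A
s_2 = Round(s_1, k_1) = 0xA6
s_3 = Round(s_2, k_2) = 0x6D

0x6D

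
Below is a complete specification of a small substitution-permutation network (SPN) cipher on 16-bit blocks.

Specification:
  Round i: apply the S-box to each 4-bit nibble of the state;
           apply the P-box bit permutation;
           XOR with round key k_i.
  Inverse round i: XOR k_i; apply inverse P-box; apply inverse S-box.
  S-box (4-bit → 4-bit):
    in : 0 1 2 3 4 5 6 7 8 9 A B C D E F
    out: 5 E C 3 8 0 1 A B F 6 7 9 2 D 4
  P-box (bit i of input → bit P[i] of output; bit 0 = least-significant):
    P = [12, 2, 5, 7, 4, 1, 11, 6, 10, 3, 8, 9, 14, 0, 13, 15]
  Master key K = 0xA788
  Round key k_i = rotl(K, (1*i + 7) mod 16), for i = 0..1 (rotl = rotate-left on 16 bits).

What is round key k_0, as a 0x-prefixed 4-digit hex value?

K = 0xA788
k_0 = rotl(K, (1*0+7) mod 16) = rotl(K, 7) = 0xC453

0xC453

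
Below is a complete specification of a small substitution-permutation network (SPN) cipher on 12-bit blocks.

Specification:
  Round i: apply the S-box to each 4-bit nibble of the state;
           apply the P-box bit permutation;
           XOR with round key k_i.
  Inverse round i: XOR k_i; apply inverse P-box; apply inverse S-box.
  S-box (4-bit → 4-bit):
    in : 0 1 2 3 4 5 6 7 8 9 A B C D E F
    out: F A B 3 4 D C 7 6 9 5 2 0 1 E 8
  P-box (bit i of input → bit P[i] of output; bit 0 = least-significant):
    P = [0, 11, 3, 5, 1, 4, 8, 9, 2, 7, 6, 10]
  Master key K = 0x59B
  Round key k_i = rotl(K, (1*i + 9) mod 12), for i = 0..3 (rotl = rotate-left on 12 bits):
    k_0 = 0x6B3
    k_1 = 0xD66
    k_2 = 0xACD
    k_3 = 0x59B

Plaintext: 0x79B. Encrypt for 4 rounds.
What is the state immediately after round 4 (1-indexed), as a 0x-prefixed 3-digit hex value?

0x9B7

s_0 = plaintext = 0x79B
s_1 = Round(s_0, k_0) = 0xC75
s_2 = Round(s_1, k_1) = 0xC5D
s_3 = Round(s_2, k_2) = 0x9CE
s_4 = Round(s_3, k_3) = 0x9B7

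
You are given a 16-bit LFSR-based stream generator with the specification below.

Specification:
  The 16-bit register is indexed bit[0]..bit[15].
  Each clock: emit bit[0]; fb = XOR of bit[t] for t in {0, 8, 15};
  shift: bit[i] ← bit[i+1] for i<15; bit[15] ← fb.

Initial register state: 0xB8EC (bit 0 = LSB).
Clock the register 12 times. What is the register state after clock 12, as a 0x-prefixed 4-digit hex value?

reg_0 = 0xB8EC
clock 1: out=0, reg = 0xDC76
clock 2: out=0, reg = 0xEE3B
clock 3: out=1, reg = 0x771D
clock 4: out=1, reg = 0x3B8E
clock 5: out=0, reg = 0x9DC7
clock 6: out=1, reg = 0xCEE3
clock 7: out=1, reg = 0x6771
clock 8: out=1, reg = 0x33B8
clock 9: out=0, reg = 0x99DC
clock 10: out=0, reg = 0x4CEE
clock 11: out=0, reg = 0x2677
clock 12: out=1, reg = 0x933B

0x933B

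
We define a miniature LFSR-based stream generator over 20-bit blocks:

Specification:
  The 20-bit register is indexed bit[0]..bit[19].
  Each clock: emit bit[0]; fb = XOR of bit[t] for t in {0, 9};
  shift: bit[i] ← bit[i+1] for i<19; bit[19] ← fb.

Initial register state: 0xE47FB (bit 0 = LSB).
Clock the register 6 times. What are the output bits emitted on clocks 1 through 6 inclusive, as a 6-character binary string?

110111

reg_0 = 0xE47FB
clock 1: out=1, reg = 0x723FD
clock 2: out=1, reg = 0x391FE
clock 3: out=0, reg = 0x1C8FF
clock 4: out=1, reg = 0x8E47F
clock 5: out=1, reg = 0xC723F
clock 6: out=1, reg = 0x6391F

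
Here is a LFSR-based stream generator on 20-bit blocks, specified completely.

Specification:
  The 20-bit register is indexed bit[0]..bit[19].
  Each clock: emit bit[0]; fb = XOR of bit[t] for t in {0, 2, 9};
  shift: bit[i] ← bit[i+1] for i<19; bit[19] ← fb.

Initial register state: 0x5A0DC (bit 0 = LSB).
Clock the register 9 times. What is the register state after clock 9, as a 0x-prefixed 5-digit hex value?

reg_0 = 0x5A0DC
clock 1: out=0, reg = 0xAD06E
clock 2: out=0, reg = 0xD6837
clock 3: out=1, reg = 0x6B41B
clock 4: out=1, reg = 0xB5A0D
clock 5: out=1, reg = 0xDAD06
clock 6: out=0, reg = 0xED683
clock 7: out=1, reg = 0x76B41
clock 8: out=1, reg = 0x3B5A0
clock 9: out=0, reg = 0x1DAD0

0x1DAD0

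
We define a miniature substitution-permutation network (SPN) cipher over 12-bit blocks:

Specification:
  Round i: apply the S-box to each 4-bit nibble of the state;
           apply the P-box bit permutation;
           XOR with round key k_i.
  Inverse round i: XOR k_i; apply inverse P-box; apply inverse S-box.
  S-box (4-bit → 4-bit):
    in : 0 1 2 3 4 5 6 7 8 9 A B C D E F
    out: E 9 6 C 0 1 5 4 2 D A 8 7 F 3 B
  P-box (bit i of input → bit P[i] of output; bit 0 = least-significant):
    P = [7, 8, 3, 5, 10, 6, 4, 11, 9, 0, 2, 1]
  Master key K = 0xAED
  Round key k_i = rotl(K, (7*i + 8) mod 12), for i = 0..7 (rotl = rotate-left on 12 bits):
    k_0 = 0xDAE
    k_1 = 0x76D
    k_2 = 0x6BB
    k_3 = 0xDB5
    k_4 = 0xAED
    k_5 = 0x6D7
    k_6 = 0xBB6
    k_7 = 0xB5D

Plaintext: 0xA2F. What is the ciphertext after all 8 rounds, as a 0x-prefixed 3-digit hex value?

s_0 = plaintext = 0xA2F
s_1 = Round(s_0, k_0) = 0xC5D
s_2 = Round(s_1, k_1) = 0x0C0
s_3 = Round(s_2, k_2) = 0x3C4
s_4 = Round(s_3, k_3) = 0x9E3
s_5 = Round(s_4, k_4) = 0xC83
s_6 = Round(s_5, k_5) = 0x4BA
s_7 = Round(s_6, k_6) = 0x296
s_8 = Round(s_7, k_7) = 0x7C0

0x7C0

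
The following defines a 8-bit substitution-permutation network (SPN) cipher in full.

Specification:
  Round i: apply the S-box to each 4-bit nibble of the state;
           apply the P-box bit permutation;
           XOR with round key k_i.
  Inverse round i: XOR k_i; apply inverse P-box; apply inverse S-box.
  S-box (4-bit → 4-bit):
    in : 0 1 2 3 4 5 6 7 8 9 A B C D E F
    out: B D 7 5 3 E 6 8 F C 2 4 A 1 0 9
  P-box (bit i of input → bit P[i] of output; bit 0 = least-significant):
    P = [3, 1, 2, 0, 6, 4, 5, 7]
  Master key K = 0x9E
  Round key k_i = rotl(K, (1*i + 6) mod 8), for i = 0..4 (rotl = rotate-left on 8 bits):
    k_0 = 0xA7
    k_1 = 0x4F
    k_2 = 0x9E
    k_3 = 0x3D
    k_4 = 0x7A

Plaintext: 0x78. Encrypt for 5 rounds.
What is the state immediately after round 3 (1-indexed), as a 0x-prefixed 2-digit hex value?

s_0 = plaintext = 0x78
s_1 = Round(s_0, k_0) = 0x28
s_2 = Round(s_1, k_1) = 0x30
s_3 = Round(s_2, k_2) = 0xF5
s_4 = Round(s_3, k_3) = 0xFA
s_5 = Round(s_4, k_4) = 0xB8

0xF5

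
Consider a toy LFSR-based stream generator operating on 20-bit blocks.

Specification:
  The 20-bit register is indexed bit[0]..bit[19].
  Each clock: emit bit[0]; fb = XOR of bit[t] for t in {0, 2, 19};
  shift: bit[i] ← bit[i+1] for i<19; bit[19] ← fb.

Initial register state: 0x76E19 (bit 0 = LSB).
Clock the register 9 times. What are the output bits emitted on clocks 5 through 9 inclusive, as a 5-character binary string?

10000

reg_0 = 0x76E19
clock 1: out=1, reg = 0xBB70C
clock 2: out=0, reg = 0x5DB86
clock 3: out=0, reg = 0xAEDC3
clock 4: out=1, reg = 0x576E1
clock 5: out=1, reg = 0xABB70
clock 6: out=0, reg = 0xD5DB8
clock 7: out=0, reg = 0xEAEDC
clock 8: out=0, reg = 0x7576E
clock 9: out=0, reg = 0xBABB7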